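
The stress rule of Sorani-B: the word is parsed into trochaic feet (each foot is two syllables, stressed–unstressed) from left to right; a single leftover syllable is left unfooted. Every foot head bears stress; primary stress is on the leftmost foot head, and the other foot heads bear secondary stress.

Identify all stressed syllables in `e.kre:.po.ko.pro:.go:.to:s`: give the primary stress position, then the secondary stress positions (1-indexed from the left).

Parse left to right into trochaic (ˈσσ) feet: (ˈe.kre:) (ˈpo.ko) (ˈpro:.go:) to:s. Syllable 7 is left unfooted.
Foot heads (stressed positions): 1, 3, 5.
End Rule Leftmost: primary stress on the leftmost head = syllable 1.
Secondary stress on 3, 5: ˈe.kre:.ˌpo.ko.ˌpro:.go:.to:s.

primary 1, secondary 3, 5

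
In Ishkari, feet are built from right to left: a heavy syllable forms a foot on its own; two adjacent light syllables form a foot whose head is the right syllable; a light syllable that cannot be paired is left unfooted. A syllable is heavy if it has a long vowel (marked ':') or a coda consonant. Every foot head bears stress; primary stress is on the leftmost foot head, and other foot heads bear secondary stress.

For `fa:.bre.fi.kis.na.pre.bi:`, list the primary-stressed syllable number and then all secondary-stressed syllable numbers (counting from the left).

Weights: 1 fa: H, 2 bre L, 3 fi L, 4 kis H, 5 na L, 6 pre L, 7 bi: H.
Parse right to left (heavy = foot alone; LL = one foot; stranded L unfooted): (ˈfa:) (bre.ˈfi) (ˈkis) (na.ˈpre) (ˈbi:).
Foot heads: 1, 3, 4, 6, 7.
Primary stress on the leftmost head = syllable 1.
Secondary stress on 3, 4, 6, 7: ˈfa:.bre.ˌfi.ˌkis.na.ˌpre.ˌbi:.

primary 1, secondary 3, 4, 6, 7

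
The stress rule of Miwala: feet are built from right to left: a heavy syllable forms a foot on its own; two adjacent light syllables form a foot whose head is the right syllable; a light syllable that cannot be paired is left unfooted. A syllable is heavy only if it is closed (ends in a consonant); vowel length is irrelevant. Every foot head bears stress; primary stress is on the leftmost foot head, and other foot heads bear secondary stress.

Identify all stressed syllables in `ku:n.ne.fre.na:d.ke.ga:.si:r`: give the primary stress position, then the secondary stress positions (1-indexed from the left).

Weights: 1 ku:n H, 2 ne L, 3 fre L, 4 na:d H, 5 ke L, 6 ga: L, 7 si:r H.
Parse right to left (heavy = foot alone; LL = one foot; stranded L unfooted): (ˈku:n) (ne.ˈfre) (ˈna:d) (ke.ˈga:) (ˈsi:r).
Foot heads: 1, 3, 4, 6, 7.
Primary stress on the leftmost head = syllable 1.
Secondary stress on 3, 4, 6, 7: ˈku:n.ne.ˌfre.ˌna:d.ke.ˌga:.ˌsi:r.

primary 1, secondary 3, 4, 6, 7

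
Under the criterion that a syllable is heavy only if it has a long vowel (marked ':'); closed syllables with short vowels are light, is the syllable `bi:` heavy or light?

heavy

`bi:`: long vowel, open (no coda). Long vowel → heavy.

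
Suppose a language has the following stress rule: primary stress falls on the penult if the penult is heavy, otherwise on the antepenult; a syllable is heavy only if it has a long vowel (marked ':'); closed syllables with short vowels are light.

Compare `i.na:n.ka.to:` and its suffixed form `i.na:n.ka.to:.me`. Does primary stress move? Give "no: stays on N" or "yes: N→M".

Base `i.na:n.ka.to:` (4 syllables):
  Weights: 2 na:n H, 3 ka L, 4 to: H.
  The penult (syllable 3, ka) is light, so stress falls on the antepenult (syllable 2, na:n).
  → primary stress on syllable 2.
Suffixed `i.na:n.ka.to:.me` (5 syllables):
  Weights: 3 ka L, 4 to: H, 5 me L.
  The penult (syllable 4, to:) is heavy, so it takes stress.
  → primary stress on syllable 4.

yes: 2→4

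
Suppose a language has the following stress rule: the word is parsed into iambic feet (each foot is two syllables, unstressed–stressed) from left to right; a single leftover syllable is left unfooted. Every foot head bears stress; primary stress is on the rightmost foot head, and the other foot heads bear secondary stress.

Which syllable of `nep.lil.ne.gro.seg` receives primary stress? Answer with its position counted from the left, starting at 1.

4

Parse left to right into iambic (σˈσ) feet: (nep.ˈlil) (ne.ˈgro) seg. Syllable 5 is left unfooted.
Foot heads (stressed positions): 2, 4.
End Rule Rightmost: primary stress on the rightmost head = syllable 4.
Primary stress: syllable 4 → nep.lil.ne.ˈgro.seg.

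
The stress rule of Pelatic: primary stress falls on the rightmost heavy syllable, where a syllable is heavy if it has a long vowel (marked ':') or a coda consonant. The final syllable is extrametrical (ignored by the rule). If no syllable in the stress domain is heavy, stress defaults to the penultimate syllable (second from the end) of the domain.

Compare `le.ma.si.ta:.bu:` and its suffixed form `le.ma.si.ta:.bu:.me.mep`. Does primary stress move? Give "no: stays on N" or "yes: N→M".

Base `le.ma.si.ta:.bu:` (5 syllables):
  The final syllable (5, bu:) is extrametrical; the stress domain is syllables 1–4.
  Weights: 1 le L, 2 ma L, 3 si L, 4 ta: H.
  Heavy syllables in the domain: 4. The rightmost is syllable 4 (ta:).
  → primary stress on syllable 4.
Suffixed `le.ma.si.ta:.bu:.me.mep` (7 syllables):
  The final syllable (7, mep) is extrametrical; the stress domain is syllables 1–6.
  Weights: 1 le L, 2 ma L, 3 si L, 4 ta: H, 5 bu: H, 6 me L.
  Heavy syllables in the domain: 4, 5. The rightmost is syllable 5 (bu:).
  → primary stress on syllable 5.

yes: 4→5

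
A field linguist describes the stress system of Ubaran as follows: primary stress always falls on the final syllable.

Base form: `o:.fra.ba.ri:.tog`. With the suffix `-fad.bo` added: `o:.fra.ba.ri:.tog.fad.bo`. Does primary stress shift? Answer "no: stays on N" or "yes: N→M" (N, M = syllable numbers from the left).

yes: 5→7

Base `o:.fra.ba.ri:.tog` (5 syllables):
  The word has 5 syllables; the final syllable is syllable 5 (tog).
  → primary stress on syllable 5.
Suffixed `o:.fra.ba.ri:.tog.fad.bo` (7 syllables):
  The word has 7 syllables; the final syllable is syllable 7 (bo).
  → primary stress on syllable 7.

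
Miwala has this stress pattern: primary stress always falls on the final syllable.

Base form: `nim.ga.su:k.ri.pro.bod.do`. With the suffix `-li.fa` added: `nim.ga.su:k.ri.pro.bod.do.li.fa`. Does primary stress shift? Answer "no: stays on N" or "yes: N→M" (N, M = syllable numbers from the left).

Base `nim.ga.su:k.ri.pro.bod.do` (7 syllables):
  The word has 7 syllables; the final syllable is syllable 7 (do).
  → primary stress on syllable 7.
Suffixed `nim.ga.su:k.ri.pro.bod.do.li.fa` (9 syllables):
  The word has 9 syllables; the final syllable is syllable 9 (fa).
  → primary stress on syllable 9.

yes: 7→9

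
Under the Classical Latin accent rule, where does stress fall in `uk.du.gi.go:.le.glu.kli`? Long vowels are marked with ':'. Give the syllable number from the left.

5

Classical Latin: stress the penult if heavy (long vowel or closed), else the antepenult.
Weights: 5 le L, 6 glu L, 7 kli L.
The penult (syllable 6, glu) is light, so stress falls on the antepenult (syllable 5, le).
Stress on syllable 5: uk.du.gi.go:.ˈle.glu.kli.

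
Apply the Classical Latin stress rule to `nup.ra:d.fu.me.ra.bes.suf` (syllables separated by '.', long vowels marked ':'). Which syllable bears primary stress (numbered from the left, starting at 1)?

Classical Latin: stress the penult if heavy (long vowel or closed), else the antepenult.
Weights: 5 ra L, 6 bes H, 7 suf H.
The penult (syllable 6, bes) is heavy, so it takes stress.
Stress on syllable 6: nup.ra:d.fu.me.ra.ˈbes.suf.

6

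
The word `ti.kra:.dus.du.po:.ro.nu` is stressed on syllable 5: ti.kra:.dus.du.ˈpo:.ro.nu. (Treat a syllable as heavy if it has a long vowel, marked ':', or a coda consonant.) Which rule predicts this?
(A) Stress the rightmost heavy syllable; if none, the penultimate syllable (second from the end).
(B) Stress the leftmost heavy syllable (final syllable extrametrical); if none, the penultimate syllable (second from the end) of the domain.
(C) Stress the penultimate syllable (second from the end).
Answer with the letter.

A

Rule A → syllable 5 ✓.
Rule B → syllable 2 (observed: 5).
Rule C → syllable 6 (observed: 5).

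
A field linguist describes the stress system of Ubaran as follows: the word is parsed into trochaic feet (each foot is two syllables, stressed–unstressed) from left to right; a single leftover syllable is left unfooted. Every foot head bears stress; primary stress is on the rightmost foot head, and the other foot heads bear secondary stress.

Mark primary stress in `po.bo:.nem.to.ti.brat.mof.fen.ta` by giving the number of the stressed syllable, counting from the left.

7

Parse left to right into trochaic (ˈσσ) feet: (ˈpo.bo:) (ˈnem.to) (ˈti.brat) (ˈmof.fen) ta. Syllable 9 is left unfooted.
Foot heads (stressed positions): 1, 3, 5, 7.
End Rule Rightmost: primary stress on the rightmost head = syllable 7.
Primary stress: syllable 7 → po.bo:.nem.to.ti.brat.ˈmof.fen.ta.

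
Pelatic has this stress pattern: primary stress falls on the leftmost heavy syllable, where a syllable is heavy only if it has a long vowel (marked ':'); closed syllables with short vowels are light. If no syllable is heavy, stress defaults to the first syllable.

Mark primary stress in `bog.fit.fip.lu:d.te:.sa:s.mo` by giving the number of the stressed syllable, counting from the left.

4

Weights: 1 bog L, 2 fit L, 3 fip L, 4 lu:d H, 5 te: H, 6 sa:s H, 7 mo L.
Heavy syllables in the domain: 4, 5, 6. The leftmost is syllable 4 (lu:d).
Primary stress: syllable 4 → bog.fit.fip.ˈlu:d.te:.sa:s.mo.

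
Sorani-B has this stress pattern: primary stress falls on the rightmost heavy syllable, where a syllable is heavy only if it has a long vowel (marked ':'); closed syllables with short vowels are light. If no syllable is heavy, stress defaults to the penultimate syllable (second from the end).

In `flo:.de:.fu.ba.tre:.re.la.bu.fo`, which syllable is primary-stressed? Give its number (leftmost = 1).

Weights: 1 flo: H, 2 de: H, 3 fu L, 4 ba L, 5 tre: H, 6 re L, 7 la L, 8 bu L, 9 fo L.
Heavy syllables in the domain: 1, 2, 5. The rightmost is syllable 5 (tre:).
Primary stress: syllable 5 → flo:.de:.fu.ba.ˈtre:.re.la.bu.fo.

5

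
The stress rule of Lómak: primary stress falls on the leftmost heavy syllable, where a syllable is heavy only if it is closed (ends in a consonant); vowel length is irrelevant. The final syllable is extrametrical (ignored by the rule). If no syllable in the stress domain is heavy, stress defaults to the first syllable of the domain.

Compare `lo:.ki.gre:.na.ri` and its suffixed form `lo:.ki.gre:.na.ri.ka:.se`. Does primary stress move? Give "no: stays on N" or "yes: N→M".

no: stays on 1

Base `lo:.ki.gre:.na.ri` (5 syllables):
  The final syllable (5, ri) is extrametrical; the stress domain is syllables 1–4.
  Weights: 1 lo: L, 2 ki L, 3 gre: L, 4 na L.
  No heavy syllable in the domain; default to the first syllable of the domain = syllable 1.
  → primary stress on syllable 1.
Suffixed `lo:.ki.gre:.na.ri.ka:.se` (7 syllables):
  The final syllable (7, se) is extrametrical; the stress domain is syllables 1–6.
  Weights: 1 lo: L, 2 ki L, 3 gre: L, 4 na L, 5 ri L, 6 ka: L.
  No heavy syllable in the domain; default to the first syllable of the domain = syllable 1.
  → primary stress on syllable 1.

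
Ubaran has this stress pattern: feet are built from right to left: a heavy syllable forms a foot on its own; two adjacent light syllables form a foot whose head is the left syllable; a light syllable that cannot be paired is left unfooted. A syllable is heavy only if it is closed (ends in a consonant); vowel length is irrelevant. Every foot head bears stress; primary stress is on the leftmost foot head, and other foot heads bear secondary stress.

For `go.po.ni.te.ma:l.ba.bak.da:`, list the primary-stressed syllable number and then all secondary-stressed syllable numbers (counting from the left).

Weights: 1 go L, 2 po L, 3 ni L, 4 te L, 5 ma:l H, 6 ba L, 7 bak H, 8 da: L.
Parse right to left (heavy = foot alone; LL = one foot; stranded L unfooted): (ˈgo.po) (ˈni.te) (ˈma:l) ba (ˈbak) da:.
Foot heads: 1, 3, 5, 7.
Primary stress on the leftmost head = syllable 1.
Secondary stress on 3, 5, 7: ˈgo.po.ˌni.te.ˌma:l.ba.ˌbak.da:.

primary 1, secondary 3, 5, 7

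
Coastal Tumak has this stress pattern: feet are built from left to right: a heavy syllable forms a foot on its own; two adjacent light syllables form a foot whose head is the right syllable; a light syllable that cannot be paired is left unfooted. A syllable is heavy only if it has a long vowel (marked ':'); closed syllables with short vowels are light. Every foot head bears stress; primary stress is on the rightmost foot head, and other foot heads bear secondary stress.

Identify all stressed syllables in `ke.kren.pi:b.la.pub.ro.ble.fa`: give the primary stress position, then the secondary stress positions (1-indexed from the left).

primary 7, secondary 2, 3, 5

Weights: 1 ke L, 2 kren L, 3 pi:b H, 4 la L, 5 pub L, 6 ro L, 7 ble L, 8 fa L.
Parse left to right (heavy = foot alone; LL = one foot; stranded L unfooted): (ke.ˈkren) (ˈpi:b) (la.ˈpub) (ro.ˈble) fa.
Foot heads: 2, 3, 5, 7.
Primary stress on the rightmost head = syllable 7.
Secondary stress on 2, 3, 5: ke.ˌkren.ˌpi:b.la.ˌpub.ro.ˈble.fa.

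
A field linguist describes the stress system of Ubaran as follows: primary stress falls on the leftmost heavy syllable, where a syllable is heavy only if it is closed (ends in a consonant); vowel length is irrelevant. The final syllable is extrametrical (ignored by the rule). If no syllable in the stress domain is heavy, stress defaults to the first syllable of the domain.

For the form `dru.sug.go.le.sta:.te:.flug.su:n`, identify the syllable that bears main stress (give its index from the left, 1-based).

The final syllable (8, su:n) is extrametrical; the stress domain is syllables 1–7.
Weights: 1 dru L, 2 sug H, 3 go L, 4 le L, 5 sta: L, 6 te: L, 7 flug H.
Heavy syllables in the domain: 2, 7. The leftmost is syllable 2 (sug).
Primary stress: syllable 2 → dru.ˈsug.go.le.sta:.te:.flug.su:n.

2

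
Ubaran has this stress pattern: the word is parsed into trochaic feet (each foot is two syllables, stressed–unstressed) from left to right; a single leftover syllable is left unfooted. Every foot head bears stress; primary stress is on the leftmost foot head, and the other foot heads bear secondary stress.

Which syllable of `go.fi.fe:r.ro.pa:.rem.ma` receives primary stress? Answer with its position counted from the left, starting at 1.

1

Parse left to right into trochaic (ˈσσ) feet: (ˈgo.fi) (ˈfe:r.ro) (ˈpa:.rem) ma. Syllable 7 is left unfooted.
Foot heads (stressed positions): 1, 3, 5.
End Rule Leftmost: primary stress on the leftmost head = syllable 1.
Primary stress: syllable 1 → ˈgo.fi.fe:r.ro.pa:.rem.ma.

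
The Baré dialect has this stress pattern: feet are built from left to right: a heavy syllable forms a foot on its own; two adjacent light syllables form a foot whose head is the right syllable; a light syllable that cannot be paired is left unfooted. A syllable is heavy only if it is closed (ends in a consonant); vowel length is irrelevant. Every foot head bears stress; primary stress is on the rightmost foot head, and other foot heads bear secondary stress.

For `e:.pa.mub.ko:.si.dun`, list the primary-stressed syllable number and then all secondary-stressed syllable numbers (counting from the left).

Weights: 1 e: L, 2 pa L, 3 mub H, 4 ko: L, 5 si L, 6 dun H.
Parse left to right (heavy = foot alone; LL = one foot; stranded L unfooted): (e:.ˈpa) (ˈmub) (ko:.ˈsi) (ˈdun).
Foot heads: 2, 3, 5, 6.
Primary stress on the rightmost head = syllable 6.
Secondary stress on 2, 3, 5: e:.ˌpa.ˌmub.ko:.ˌsi.ˈdun.

primary 6, secondary 2, 3, 5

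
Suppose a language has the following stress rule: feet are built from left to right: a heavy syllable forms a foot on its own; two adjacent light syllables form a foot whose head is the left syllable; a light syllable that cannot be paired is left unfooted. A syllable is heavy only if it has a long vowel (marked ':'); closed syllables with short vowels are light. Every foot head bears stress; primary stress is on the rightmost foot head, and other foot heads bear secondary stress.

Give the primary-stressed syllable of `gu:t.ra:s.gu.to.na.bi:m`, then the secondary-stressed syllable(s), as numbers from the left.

primary 6, secondary 1, 2, 3

Weights: 1 gu:t H, 2 ra:s H, 3 gu L, 4 to L, 5 na L, 6 bi:m H.
Parse left to right (heavy = foot alone; LL = one foot; stranded L unfooted): (ˈgu:t) (ˈra:s) (ˈgu.to) na (ˈbi:m).
Foot heads: 1, 2, 3, 6.
Primary stress on the rightmost head = syllable 6.
Secondary stress on 1, 2, 3: ˌgu:t.ˌra:s.ˌgu.to.na.ˈbi:m.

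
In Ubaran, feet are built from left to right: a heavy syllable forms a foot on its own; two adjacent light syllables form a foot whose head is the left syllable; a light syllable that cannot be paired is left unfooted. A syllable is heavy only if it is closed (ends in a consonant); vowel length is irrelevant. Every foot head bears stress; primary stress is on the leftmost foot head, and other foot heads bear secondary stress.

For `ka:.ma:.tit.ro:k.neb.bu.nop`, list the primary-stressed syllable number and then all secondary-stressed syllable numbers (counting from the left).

primary 1, secondary 3, 4, 5, 7

Weights: 1 ka: L, 2 ma: L, 3 tit H, 4 ro:k H, 5 neb H, 6 bu L, 7 nop H.
Parse left to right (heavy = foot alone; LL = one foot; stranded L unfooted): (ˈka:.ma:) (ˈtit) (ˈro:k) (ˈneb) bu (ˈnop).
Foot heads: 1, 3, 4, 5, 7.
Primary stress on the leftmost head = syllable 1.
Secondary stress on 3, 4, 5, 7: ˈka:.ma:.ˌtit.ˌro:k.ˌneb.bu.ˌnop.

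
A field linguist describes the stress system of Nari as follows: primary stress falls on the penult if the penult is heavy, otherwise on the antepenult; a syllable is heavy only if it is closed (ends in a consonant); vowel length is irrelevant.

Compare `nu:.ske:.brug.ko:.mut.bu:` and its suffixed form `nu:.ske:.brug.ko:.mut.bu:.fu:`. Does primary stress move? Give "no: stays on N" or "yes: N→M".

Base `nu:.ske:.brug.ko:.mut.bu:` (6 syllables):
  Weights: 4 ko: L, 5 mut H, 6 bu: L.
  The penult (syllable 5, mut) is heavy, so it takes stress.
  → primary stress on syllable 5.
Suffixed `nu:.ske:.brug.ko:.mut.bu:.fu:` (7 syllables):
  Weights: 5 mut H, 6 bu: L, 7 fu: L.
  The penult (syllable 6, bu:) is light, so stress falls on the antepenult (syllable 5, mut).
  → primary stress on syllable 5.

no: stays on 5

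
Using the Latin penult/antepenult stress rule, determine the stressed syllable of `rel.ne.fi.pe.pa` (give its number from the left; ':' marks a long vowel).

Classical Latin: stress the penult if heavy (long vowel or closed), else the antepenult.
Weights: 3 fi L, 4 pe L, 5 pa L.
The penult (syllable 4, pe) is light, so stress falls on the antepenult (syllable 3, fi).
Stress on syllable 3: rel.ne.ˈfi.pe.pa.

3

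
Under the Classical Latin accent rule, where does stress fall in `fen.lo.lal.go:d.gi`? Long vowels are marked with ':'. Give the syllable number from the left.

4

Classical Latin: stress the penult if heavy (long vowel or closed), else the antepenult.
Weights: 3 lal H, 4 go:d H, 5 gi L.
The penult (syllable 4, go:d) is heavy, so it takes stress.
Stress on syllable 4: fen.lo.lal.ˈgo:d.gi.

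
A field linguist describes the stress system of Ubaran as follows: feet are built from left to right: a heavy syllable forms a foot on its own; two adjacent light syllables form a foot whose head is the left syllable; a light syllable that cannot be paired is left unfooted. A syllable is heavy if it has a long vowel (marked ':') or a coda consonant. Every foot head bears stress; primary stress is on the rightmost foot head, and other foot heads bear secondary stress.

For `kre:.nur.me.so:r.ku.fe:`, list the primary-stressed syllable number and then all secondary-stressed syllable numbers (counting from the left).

primary 6, secondary 1, 2, 4

Weights: 1 kre: H, 2 nur H, 3 me L, 4 so:r H, 5 ku L, 6 fe: H.
Parse left to right (heavy = foot alone; LL = one foot; stranded L unfooted): (ˈkre:) (ˈnur) me (ˈso:r) ku (ˈfe:).
Foot heads: 1, 2, 4, 6.
Primary stress on the rightmost head = syllable 6.
Secondary stress on 1, 2, 4: ˌkre:.ˌnur.me.ˌso:r.ku.ˈfe:.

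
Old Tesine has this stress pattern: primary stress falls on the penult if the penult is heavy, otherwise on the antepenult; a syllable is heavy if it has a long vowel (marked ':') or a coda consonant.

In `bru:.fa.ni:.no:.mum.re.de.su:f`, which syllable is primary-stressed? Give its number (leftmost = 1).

Weights: 6 re L, 7 de L, 8 su:f H.
The penult (syllable 7, de) is light, so stress falls on the antepenult (syllable 6, re).
Primary stress: syllable 6 → bru:.fa.ni:.no:.mum.ˈre.de.su:f.

6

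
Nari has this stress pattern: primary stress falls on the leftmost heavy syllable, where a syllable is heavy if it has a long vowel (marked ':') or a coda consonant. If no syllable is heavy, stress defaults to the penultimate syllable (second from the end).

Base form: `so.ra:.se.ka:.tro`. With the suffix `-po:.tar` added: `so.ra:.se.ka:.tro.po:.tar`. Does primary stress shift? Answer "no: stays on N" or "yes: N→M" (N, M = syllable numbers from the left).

no: stays on 2

Base `so.ra:.se.ka:.tro` (5 syllables):
  Weights: 1 so L, 2 ra: H, 3 se L, 4 ka: H, 5 tro L.
  Heavy syllables in the domain: 2, 4. The leftmost is syllable 2 (ra:).
  → primary stress on syllable 2.
Suffixed `so.ra:.se.ka:.tro.po:.tar` (7 syllables):
  Weights: 1 so L, 2 ra: H, 3 se L, 4 ka: H, 5 tro L, 6 po: H, 7 tar H.
  Heavy syllables in the domain: 2, 4, 6, 7. The leftmost is syllable 2 (ra:).
  → primary stress on syllable 2.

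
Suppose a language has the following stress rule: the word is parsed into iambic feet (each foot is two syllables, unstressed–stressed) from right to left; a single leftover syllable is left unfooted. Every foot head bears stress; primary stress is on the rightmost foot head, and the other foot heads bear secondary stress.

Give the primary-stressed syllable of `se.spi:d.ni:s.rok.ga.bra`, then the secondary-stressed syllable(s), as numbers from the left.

primary 6, secondary 2, 4

Parse right to left into iambic (σˈσ) feet: (se.ˈspi:d) (ni:s.ˈrok) (ga.ˈbra).
Foot heads (stressed positions): 2, 4, 6.
End Rule Rightmost: primary stress on the rightmost head = syllable 6.
Secondary stress on 2, 4: se.ˌspi:d.ni:s.ˌrok.ga.ˈbra.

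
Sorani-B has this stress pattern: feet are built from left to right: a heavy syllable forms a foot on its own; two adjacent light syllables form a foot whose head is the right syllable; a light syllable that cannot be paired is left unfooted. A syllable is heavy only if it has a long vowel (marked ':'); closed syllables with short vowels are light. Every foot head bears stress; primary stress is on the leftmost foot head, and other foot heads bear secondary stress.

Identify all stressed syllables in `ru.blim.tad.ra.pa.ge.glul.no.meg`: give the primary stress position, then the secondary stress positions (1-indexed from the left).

primary 2, secondary 4, 6, 8

Weights: 1 ru L, 2 blim L, 3 tad L, 4 ra L, 5 pa L, 6 ge L, 7 glul L, 8 no L, 9 meg L.
Parse left to right (heavy = foot alone; LL = one foot; stranded L unfooted): (ru.ˈblim) (tad.ˈra) (pa.ˈge) (glul.ˈno) meg.
Foot heads: 2, 4, 6, 8.
Primary stress on the leftmost head = syllable 2.
Secondary stress on 4, 6, 8: ru.ˈblim.tad.ˌra.pa.ˌge.glul.ˌno.meg.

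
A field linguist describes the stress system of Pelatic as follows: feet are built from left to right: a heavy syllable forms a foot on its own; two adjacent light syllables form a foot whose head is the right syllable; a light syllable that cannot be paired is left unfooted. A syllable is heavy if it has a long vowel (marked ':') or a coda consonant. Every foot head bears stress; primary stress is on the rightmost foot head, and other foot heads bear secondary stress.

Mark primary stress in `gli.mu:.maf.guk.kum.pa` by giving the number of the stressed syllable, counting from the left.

Weights: 1 gli L, 2 mu: H, 3 maf H, 4 guk H, 5 kum H, 6 pa L.
Parse left to right (heavy = foot alone; LL = one foot; stranded L unfooted): gli (ˈmu:) (ˈmaf) (ˈguk) (ˈkum) pa.
Foot heads: 2, 3, 4, 5.
Primary stress on the rightmost head = syllable 5.
Primary stress: syllable 5 → gli.mu:.maf.guk.ˈkum.pa.

5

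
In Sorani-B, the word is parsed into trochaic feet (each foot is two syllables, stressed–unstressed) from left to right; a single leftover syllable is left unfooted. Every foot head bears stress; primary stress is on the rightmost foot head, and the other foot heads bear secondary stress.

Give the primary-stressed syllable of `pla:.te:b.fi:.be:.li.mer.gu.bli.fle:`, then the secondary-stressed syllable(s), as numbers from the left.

primary 7, secondary 1, 3, 5

Parse left to right into trochaic (ˈσσ) feet: (ˈpla:.te:b) (ˈfi:.be:) (ˈli.mer) (ˈgu.bli) fle:. Syllable 9 is left unfooted.
Foot heads (stressed positions): 1, 3, 5, 7.
End Rule Rightmost: primary stress on the rightmost head = syllable 7.
Secondary stress on 1, 3, 5: ˌpla:.te:b.ˌfi:.be:.ˌli.mer.ˈgu.bli.fle:.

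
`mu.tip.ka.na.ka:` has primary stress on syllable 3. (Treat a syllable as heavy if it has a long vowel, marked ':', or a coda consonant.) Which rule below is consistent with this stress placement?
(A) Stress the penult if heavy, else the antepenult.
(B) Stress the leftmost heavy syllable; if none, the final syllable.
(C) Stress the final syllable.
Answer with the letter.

A

Rule A → syllable 3 ✓.
Rule B → syllable 2 (observed: 3).
Rule C → syllable 5 (observed: 3).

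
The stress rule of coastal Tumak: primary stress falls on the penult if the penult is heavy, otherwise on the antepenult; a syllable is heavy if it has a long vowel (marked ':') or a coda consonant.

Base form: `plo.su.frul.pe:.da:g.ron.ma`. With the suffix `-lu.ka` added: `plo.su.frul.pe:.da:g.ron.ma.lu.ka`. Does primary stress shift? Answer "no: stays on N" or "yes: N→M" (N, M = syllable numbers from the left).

Base `plo.su.frul.pe:.da:g.ron.ma` (7 syllables):
  Weights: 5 da:g H, 6 ron H, 7 ma L.
  The penult (syllable 6, ron) is heavy, so it takes stress.
  → primary stress on syllable 6.
Suffixed `plo.su.frul.pe:.da:g.ron.ma.lu.ka` (9 syllables):
  Weights: 7 ma L, 8 lu L, 9 ka L.
  The penult (syllable 8, lu) is light, so stress falls on the antepenult (syllable 7, ma).
  → primary stress on syllable 7.

yes: 6→7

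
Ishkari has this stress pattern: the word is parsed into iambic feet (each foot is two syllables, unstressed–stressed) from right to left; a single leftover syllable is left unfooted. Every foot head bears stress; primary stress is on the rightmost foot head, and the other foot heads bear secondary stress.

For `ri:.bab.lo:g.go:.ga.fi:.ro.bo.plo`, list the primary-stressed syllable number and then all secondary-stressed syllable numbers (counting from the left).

primary 9, secondary 3, 5, 7

Parse right to left into iambic (σˈσ) feet: ri: (bab.ˈlo:g) (go:.ˈga) (fi:.ˈro) (bo.ˈplo). Syllable 1 is left unfooted.
Foot heads (stressed positions): 3, 5, 7, 9.
End Rule Rightmost: primary stress on the rightmost head = syllable 9.
Secondary stress on 3, 5, 7: ri:.bab.ˌlo:g.go:.ˌga.fi:.ˌro.bo.ˈplo.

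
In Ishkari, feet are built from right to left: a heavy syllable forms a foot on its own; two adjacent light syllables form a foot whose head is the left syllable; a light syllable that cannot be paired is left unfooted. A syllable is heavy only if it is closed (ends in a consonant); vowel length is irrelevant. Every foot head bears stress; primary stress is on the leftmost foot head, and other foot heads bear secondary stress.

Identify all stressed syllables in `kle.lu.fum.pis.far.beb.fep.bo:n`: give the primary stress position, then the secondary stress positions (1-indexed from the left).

Weights: 1 kle L, 2 lu L, 3 fum H, 4 pis H, 5 far H, 6 beb H, 7 fep H, 8 bo:n H.
Parse right to left (heavy = foot alone; LL = one foot; stranded L unfooted): (ˈkle.lu) (ˈfum) (ˈpis) (ˈfar) (ˈbeb) (ˈfep) (ˈbo:n).
Foot heads: 1, 3, 4, 5, 6, 7, 8.
Primary stress on the leftmost head = syllable 1.
Secondary stress on 3, 4, 5, 6, 7, 8: ˈkle.lu.ˌfum.ˌpis.ˌfar.ˌbeb.ˌfep.ˌbo:n.

primary 1, secondary 3, 4, 5, 6, 7, 8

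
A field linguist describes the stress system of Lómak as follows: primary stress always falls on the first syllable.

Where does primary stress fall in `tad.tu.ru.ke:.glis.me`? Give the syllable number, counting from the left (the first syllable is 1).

1

The word has 6 syllables; the first syllable is syllable 1 (tad).
Primary stress: syllable 1 → ˈtad.tu.ru.ke:.glis.me.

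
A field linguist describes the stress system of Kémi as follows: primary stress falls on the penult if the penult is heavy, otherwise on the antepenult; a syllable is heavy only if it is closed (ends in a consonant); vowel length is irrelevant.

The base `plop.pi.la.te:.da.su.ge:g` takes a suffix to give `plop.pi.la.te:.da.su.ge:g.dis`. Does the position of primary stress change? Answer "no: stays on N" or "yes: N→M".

Base `plop.pi.la.te:.da.su.ge:g` (7 syllables):
  Weights: 5 da L, 6 su L, 7 ge:g H.
  The penult (syllable 6, su) is light, so stress falls on the antepenult (syllable 5, da).
  → primary stress on syllable 5.
Suffixed `plop.pi.la.te:.da.su.ge:g.dis` (8 syllables):
  Weights: 6 su L, 7 ge:g H, 8 dis H.
  The penult (syllable 7, ge:g) is heavy, so it takes stress.
  → primary stress on syllable 7.

yes: 5→7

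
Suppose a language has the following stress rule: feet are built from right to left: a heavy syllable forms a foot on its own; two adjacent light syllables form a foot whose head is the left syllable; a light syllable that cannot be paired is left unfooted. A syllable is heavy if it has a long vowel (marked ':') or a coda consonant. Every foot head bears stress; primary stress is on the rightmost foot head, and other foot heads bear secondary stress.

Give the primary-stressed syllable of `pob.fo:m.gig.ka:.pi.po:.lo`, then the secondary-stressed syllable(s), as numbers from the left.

primary 6, secondary 1, 2, 3, 4

Weights: 1 pob H, 2 fo:m H, 3 gig H, 4 ka: H, 5 pi L, 6 po: H, 7 lo L.
Parse right to left (heavy = foot alone; LL = one foot; stranded L unfooted): (ˈpob) (ˈfo:m) (ˈgig) (ˈka:) pi (ˈpo:) lo.
Foot heads: 1, 2, 3, 4, 6.
Primary stress on the rightmost head = syllable 6.
Secondary stress on 1, 2, 3, 4: ˌpob.ˌfo:m.ˌgig.ˌka:.pi.ˈpo:.lo.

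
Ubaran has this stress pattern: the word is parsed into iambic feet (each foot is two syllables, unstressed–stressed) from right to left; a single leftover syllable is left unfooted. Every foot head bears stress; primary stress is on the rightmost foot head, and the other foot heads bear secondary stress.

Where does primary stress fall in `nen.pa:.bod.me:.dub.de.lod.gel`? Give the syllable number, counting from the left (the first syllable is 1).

Parse right to left into iambic (σˈσ) feet: (nen.ˈpa:) (bod.ˈme:) (dub.ˈde) (lod.ˈgel).
Foot heads (stressed positions): 2, 4, 6, 8.
End Rule Rightmost: primary stress on the rightmost head = syllable 8.
Primary stress: syllable 8 → nen.pa:.bod.me:.dub.de.lod.ˈgel.

8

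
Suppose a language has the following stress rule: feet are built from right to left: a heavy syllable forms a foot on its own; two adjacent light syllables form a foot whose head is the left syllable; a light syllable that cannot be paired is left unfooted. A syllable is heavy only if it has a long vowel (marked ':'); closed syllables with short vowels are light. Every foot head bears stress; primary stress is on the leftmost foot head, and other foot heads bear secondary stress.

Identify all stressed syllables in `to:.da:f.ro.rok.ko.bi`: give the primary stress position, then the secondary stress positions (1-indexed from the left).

Weights: 1 to: H, 2 da:f H, 3 ro L, 4 rok L, 5 ko L, 6 bi L.
Parse right to left (heavy = foot alone; LL = one foot; stranded L unfooted): (ˈto:) (ˈda:f) (ˈro.rok) (ˈko.bi).
Foot heads: 1, 2, 3, 5.
Primary stress on the leftmost head = syllable 1.
Secondary stress on 2, 3, 5: ˈto:.ˌda:f.ˌro.rok.ˌko.bi.

primary 1, secondary 2, 3, 5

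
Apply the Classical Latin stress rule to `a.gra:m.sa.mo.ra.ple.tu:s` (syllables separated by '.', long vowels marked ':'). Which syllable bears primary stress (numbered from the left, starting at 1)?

5

Classical Latin: stress the penult if heavy (long vowel or closed), else the antepenult.
Weights: 5 ra L, 6 ple L, 7 tu:s H.
The penult (syllable 6, ple) is light, so stress falls on the antepenult (syllable 5, ra).
Stress on syllable 5: a.gra:m.sa.mo.ˈra.ple.tu:s.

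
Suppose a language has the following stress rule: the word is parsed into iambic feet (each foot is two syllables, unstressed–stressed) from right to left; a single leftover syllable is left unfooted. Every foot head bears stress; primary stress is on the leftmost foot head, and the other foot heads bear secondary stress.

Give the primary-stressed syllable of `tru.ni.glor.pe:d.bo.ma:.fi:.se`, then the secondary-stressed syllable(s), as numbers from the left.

Parse right to left into iambic (σˈσ) feet: (tru.ˈni) (glor.ˈpe:d) (bo.ˈma:) (fi:.ˈse).
Foot heads (stressed positions): 2, 4, 6, 8.
End Rule Leftmost: primary stress on the leftmost head = syllable 2.
Secondary stress on 4, 6, 8: tru.ˈni.glor.ˌpe:d.bo.ˌma:.fi:.ˌse.

primary 2, secondary 4, 6, 8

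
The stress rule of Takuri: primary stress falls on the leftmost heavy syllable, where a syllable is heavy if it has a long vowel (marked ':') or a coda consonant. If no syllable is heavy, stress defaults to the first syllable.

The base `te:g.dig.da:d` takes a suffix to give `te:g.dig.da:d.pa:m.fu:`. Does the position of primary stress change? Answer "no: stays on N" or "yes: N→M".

Base `te:g.dig.da:d` (3 syllables):
  Weights: 1 te:g H, 2 dig H, 3 da:d H.
  Heavy syllables in the domain: 1, 2, 3. The leftmost is syllable 1 (te:g).
  → primary stress on syllable 1.
Suffixed `te:g.dig.da:d.pa:m.fu:` (5 syllables):
  Weights: 1 te:g H, 2 dig H, 3 da:d H, 4 pa:m H, 5 fu: H.
  Heavy syllables in the domain: 1, 2, 3, 4, 5. The leftmost is syllable 1 (te:g).
  → primary stress on syllable 1.

no: stays on 1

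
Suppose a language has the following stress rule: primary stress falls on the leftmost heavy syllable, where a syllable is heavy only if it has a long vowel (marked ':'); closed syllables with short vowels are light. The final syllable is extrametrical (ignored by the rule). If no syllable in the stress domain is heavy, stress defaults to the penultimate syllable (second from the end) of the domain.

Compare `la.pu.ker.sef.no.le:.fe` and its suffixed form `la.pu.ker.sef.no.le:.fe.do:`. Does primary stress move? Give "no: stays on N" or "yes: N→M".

no: stays on 6

Base `la.pu.ker.sef.no.le:.fe` (7 syllables):
  The final syllable (7, fe) is extrametrical; the stress domain is syllables 1–6.
  Weights: 1 la L, 2 pu L, 3 ker L, 4 sef L, 5 no L, 6 le: H.
  Heavy syllables in the domain: 6. The leftmost is syllable 6 (le:).
  → primary stress on syllable 6.
Suffixed `la.pu.ker.sef.no.le:.fe.do:` (8 syllables):
  The final syllable (8, do:) is extrametrical; the stress domain is syllables 1–7.
  Weights: 1 la L, 2 pu L, 3 ker L, 4 sef L, 5 no L, 6 le: H, 7 fe L.
  Heavy syllables in the domain: 6. The leftmost is syllable 6 (le:).
  → primary stress on syllable 6.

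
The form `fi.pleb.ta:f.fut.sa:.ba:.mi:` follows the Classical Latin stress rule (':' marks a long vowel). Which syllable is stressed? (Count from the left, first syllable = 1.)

Classical Latin: stress the penult if heavy (long vowel or closed), else the antepenult.
Weights: 5 sa: H, 6 ba: H, 7 mi: H.
The penult (syllable 6, ba:) is heavy, so it takes stress.
Stress on syllable 6: fi.pleb.ta:f.fut.sa:.ˈba:.mi:.

6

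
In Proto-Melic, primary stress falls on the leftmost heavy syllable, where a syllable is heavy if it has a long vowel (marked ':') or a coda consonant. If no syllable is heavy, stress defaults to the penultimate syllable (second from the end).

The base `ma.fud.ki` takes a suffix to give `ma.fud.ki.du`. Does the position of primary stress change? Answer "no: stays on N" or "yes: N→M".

Base `ma.fud.ki` (3 syllables):
  Weights: 1 ma L, 2 fud H, 3 ki L.
  Heavy syllables in the domain: 2. The leftmost is syllable 2 (fud).
  → primary stress on syllable 2.
Suffixed `ma.fud.ki.du` (4 syllables):
  Weights: 1 ma L, 2 fud H, 3 ki L, 4 du L.
  Heavy syllables in the domain: 2. The leftmost is syllable 2 (fud).
  → primary stress on syllable 2.

no: stays on 2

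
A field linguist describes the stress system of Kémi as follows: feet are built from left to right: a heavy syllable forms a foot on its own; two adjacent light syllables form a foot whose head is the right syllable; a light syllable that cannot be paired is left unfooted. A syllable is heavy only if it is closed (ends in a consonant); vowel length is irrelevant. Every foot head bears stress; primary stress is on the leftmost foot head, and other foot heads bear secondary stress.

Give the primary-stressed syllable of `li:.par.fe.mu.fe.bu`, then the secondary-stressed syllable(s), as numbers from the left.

primary 2, secondary 4, 6

Weights: 1 li: L, 2 par H, 3 fe L, 4 mu L, 5 fe L, 6 bu L.
Parse left to right (heavy = foot alone; LL = one foot; stranded L unfooted): li: (ˈpar) (fe.ˈmu) (fe.ˈbu).
Foot heads: 2, 4, 6.
Primary stress on the leftmost head = syllable 2.
Secondary stress on 4, 6: li:.ˈpar.fe.ˌmu.fe.ˌbu.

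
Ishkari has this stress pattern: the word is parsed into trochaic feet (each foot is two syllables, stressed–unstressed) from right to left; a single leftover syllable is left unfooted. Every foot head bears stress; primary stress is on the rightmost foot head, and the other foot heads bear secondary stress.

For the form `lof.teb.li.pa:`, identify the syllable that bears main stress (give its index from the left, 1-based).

Parse right to left into trochaic (ˈσσ) feet: (ˈlof.teb) (ˈli.pa:).
Foot heads (stressed positions): 1, 3.
End Rule Rightmost: primary stress on the rightmost head = syllable 3.
Primary stress: syllable 3 → lof.teb.ˈli.pa:.

3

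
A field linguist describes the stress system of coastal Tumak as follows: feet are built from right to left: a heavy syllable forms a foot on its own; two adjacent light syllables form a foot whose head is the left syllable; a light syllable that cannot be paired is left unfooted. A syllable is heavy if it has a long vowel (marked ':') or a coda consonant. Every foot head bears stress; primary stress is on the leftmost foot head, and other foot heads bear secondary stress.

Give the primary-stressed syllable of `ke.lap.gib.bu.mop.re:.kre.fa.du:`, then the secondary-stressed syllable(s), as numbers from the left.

Weights: 1 ke L, 2 lap H, 3 gib H, 4 bu L, 5 mop H, 6 re: H, 7 kre L, 8 fa L, 9 du: H.
Parse right to left (heavy = foot alone; LL = one foot; stranded L unfooted): ke (ˈlap) (ˈgib) bu (ˈmop) (ˈre:) (ˈkre.fa) (ˈdu:).
Foot heads: 2, 3, 5, 6, 7, 9.
Primary stress on the leftmost head = syllable 2.
Secondary stress on 3, 5, 6, 7, 9: ke.ˈlap.ˌgib.bu.ˌmop.ˌre:.ˌkre.fa.ˌdu:.

primary 2, secondary 3, 5, 6, 7, 9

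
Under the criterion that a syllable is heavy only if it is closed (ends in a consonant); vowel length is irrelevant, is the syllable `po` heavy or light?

`po`: short vowel, open (no coda). Open (no coda) → light.

light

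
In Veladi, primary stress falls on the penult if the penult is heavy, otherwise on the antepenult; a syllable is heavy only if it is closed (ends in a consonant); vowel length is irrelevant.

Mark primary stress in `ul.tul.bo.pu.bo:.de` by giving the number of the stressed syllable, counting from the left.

Weights: 4 pu L, 5 bo: L, 6 de L.
The penult (syllable 5, bo:) is light, so stress falls on the antepenult (syllable 4, pu).
Primary stress: syllable 4 → ul.tul.bo.ˈpu.bo:.de.

4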